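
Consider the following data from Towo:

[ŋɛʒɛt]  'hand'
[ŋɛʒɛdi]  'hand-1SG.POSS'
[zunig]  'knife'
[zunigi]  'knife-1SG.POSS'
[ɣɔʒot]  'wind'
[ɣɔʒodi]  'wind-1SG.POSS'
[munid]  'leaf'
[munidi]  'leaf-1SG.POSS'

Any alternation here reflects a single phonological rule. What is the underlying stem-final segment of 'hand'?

/t/

In [ŋɛʒɛt] and [ŋɛʒɛdi] the final segment of 'hand' alternates: [t] ~ [d].
The stem 'leaf' ([munid], [munidi]) shows [d] unchanged in both environments, so [d] cannot be basic with [t] derived in isolation.
So /t/ is underlying, and a rule of intervocalic voicing — voiceless stops become voiced between vowels — gives [d].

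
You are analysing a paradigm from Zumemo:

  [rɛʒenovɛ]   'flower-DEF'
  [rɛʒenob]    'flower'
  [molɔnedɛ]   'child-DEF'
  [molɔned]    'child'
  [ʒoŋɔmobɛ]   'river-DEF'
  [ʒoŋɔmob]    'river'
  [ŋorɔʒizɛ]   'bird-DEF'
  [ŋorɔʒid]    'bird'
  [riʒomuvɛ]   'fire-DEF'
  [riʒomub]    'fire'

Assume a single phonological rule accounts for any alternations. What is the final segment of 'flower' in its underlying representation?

/v/

The stem for 'flower' ends in [v] in [rɛʒenovɛ] but [b] in [rɛʒenob].
But 'river' keeps [b] in both environments ([ʒoŋɔmobɛ], [ʒoŋɔmob]), so there is no rule changing /b/ to [v] before the DEF suffix.
The underlying segment must be /v/; voiced fricatives become stops word-finally, yielding [b] there.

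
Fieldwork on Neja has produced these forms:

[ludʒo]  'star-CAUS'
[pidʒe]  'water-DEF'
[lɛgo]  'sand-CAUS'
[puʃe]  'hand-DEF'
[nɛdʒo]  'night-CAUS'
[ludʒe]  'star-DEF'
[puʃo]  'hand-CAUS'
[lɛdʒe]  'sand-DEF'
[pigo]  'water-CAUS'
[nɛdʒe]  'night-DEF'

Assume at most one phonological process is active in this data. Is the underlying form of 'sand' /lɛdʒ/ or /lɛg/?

/lɛg/

In [lɛgo] and [lɛdʒe] the final segment of 'sand' alternates: [g] ~ [dʒ].
The stem 'night' ([nɛdʒo], [nɛdʒe]) shows [dʒ] unchanged in both environments, so [dʒ] cannot be basic with [g] derived before the CAUS suffix.
So /g/ is underlying, and a rule of palatalization before a front vowel — /g/ becomes palato-alveolar [dʒ] before a front vowel — gives [dʒ].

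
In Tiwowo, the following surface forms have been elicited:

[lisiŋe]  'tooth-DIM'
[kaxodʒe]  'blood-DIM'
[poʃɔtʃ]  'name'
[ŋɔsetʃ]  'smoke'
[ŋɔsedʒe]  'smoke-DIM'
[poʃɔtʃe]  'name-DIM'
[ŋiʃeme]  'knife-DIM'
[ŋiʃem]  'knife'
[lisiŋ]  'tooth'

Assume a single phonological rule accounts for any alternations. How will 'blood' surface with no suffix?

In [ŋɔsetʃ] and [ŋɔsedʒe] the final segment of 'smoke' alternates: [tʃ] ~ [dʒ].
If /tʃ/ were underlying and a rule turned it into [dʒ] before the DIM suffix, 'name' would also alternate; but it has [tʃ] in both [poʃɔtʃ] and [poʃɔtʃe].
So /dʒ/ is underlying, and a rule of word-final obstruent devoicing — voiced obstruents become voiceless word-finally — gives [tʃ].
From [kaxodʒe] the stem 'blood' is /kaxodʒ/; word-finally this yields [kaxotʃ].

[kaxotʃ]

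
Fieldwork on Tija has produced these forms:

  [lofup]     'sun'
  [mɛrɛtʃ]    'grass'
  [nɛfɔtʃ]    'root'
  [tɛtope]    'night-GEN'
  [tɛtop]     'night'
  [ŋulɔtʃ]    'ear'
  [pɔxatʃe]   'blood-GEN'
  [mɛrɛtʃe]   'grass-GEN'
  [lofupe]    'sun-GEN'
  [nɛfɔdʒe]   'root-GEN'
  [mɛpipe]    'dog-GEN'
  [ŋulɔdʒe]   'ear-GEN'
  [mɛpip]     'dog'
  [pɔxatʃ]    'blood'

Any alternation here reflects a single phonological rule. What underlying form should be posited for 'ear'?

/ŋulɔdʒ/

In [ŋulɔtʃ] and [ŋulɔdʒe] the final segment of 'ear' alternates: [tʃ] ~ [dʒ].
The stem 'blood' ([pɔxatʃ], [pɔxatʃe]) shows [tʃ] unchanged in both environments, so [tʃ] cannot be basic with [dʒ] derived before the GEN suffix.
Therefore /dʒ/ is basic and [tʃ] is derived by word-final obstruent devoicing (voiced obstruents become voiceless word-finally).
So 'ear' = /ŋulɔdʒ/.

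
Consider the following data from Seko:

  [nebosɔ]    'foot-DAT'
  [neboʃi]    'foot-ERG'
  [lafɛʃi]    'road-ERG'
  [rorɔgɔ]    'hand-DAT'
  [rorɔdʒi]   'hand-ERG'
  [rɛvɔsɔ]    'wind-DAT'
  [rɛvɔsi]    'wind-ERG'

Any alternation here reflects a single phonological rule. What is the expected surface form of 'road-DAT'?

[lafɛsɔ]

The stem for 'foot' ends in [s] in [nebosɔ] but [ʃ] in [neboʃi].
Compare 'wind', with invariant [s] in [rɛvɔsɔ] and [rɛvɔsi]: an analysis with underlying /s/ and a rule producing [ʃ] before the ERG suffix would wrongly predict alternation here too.
So /ʃ/ is underlying, and a rule of depalatalization — palato-alveolar /dʒ/ and /ʃ/ become [g] and [s] when no front vowel follows — gives [s].
The one attested form of 'road', [lafɛʃi], shows underlying /lafɛʃ/. Applying the same rule when no front vowel follows gives [lafɛsɔ].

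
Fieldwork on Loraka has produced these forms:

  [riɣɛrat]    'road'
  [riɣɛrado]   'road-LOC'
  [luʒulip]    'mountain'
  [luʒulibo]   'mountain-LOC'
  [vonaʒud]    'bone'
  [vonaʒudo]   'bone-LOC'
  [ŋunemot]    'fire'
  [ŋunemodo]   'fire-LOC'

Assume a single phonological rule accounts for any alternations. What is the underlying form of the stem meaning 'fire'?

/ŋunemot/

The root 'fire' surfaces as [ŋunemot] and [ŋunemodo], with a stem-final [t] ~ [d] alternation.
But 'bone' keeps [d] in both environments ([vonaʒud], [vonaʒudo]), so there is no rule changing /d/ to [t] in isolation.
So /t/ is underlying, and a rule of intervocalic voicing — voiceless stops become voiced between vowels — gives [d].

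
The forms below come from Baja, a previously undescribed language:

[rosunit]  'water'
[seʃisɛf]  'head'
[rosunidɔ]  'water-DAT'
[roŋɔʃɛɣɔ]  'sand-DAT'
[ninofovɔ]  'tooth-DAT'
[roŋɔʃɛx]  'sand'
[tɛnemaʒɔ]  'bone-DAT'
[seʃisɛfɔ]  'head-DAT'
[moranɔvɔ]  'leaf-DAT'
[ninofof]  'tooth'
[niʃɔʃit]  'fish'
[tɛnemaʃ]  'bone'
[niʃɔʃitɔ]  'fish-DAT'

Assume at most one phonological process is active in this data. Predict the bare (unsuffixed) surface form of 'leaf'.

[moranɔf]

'tooth' shows [f] ~ [v] at the end of the stem ([ninofof] vs [ninofovɔ]).
But 'head' keeps [f] in both environments ([seʃisɛf], [seʃisɛfɔ]), so there is no rule changing /f/ to [v] before the DAT suffix.
The underlying segment must be /v/; voiced obstruents become voiceless word-finally, yielding [f] there.
The one attested form of 'leaf', [moranɔvɔ], shows underlying /moranɔv/. Applying the same rule word-finally gives [moranɔf].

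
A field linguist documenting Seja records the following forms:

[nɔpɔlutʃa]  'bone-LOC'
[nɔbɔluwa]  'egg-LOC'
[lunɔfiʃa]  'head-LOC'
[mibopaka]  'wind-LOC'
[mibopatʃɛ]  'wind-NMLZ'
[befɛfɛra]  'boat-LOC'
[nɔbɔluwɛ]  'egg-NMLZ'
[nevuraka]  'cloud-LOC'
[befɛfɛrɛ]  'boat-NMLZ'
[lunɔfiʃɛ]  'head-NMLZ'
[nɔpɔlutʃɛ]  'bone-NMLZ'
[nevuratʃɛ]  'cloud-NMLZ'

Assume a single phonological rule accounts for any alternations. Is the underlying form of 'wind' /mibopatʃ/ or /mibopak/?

/mibopak/

In [mibopatʃɛ] and [mibopaka] the final segment of 'wind' alternates: [tʃ] ~ [k].
But 'bone' keeps [tʃ] in both environments ([nɔpɔlutʃɛ], [nɔpɔlutʃa]), so there is no rule changing /tʃ/ to [k] before the LOC suffix.
So /k/ is underlying, and a rule of palatalization before a front vowel — /k/ becomes palato-alveolar [tʃ] before a front vowel — gives [tʃ].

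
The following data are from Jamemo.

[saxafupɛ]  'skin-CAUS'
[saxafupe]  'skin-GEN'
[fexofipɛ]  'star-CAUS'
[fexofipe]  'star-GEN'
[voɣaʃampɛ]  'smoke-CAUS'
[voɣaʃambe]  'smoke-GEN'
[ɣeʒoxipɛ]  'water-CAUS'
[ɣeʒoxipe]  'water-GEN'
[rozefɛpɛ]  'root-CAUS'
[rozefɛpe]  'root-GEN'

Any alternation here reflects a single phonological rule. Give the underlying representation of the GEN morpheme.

The GEN suffix surfaces as [-be] and [-pe], depending on the final segment of the stem.
The CAUS suffix, which begins with [p], is invariant after every stem; so [p] is not altered by any rule here.
The GEN suffix is therefore /-be/ underlyingly, with post-vocalic devoicing: voiced stops become voiceless after a vowel.

/-be/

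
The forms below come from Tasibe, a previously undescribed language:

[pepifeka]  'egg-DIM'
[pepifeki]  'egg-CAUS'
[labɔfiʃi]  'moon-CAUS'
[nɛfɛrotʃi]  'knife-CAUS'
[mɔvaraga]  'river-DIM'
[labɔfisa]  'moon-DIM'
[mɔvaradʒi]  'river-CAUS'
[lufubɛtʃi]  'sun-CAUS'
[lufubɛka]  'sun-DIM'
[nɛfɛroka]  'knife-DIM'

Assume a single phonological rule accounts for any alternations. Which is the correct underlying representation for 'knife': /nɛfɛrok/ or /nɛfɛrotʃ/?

In [nɛfɛroka] and [nɛfɛrotʃi] the final segment of 'knife' alternates: [k] ~ [tʃ].
The stem 'egg' ([pepifeka], [pepifeki]) shows [k] unchanged in both environments, so [k] cannot be basic with [tʃ] derived before the CAUS suffix.
So /tʃ/ is underlying, and a rule of depalatalization — palato-alveolar /tʃ/, /dʒ/ and /ʃ/ become [k], [g] and [s] when no front vowel follows — gives [k].

/nɛfɛrotʃ/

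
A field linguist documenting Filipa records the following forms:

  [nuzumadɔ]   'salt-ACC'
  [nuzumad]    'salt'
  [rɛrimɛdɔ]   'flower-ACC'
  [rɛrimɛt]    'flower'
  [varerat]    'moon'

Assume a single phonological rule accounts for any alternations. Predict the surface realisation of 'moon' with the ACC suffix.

The stem for 'flower' ends in [d] in [rɛrimɛdɔ] but [t] in [rɛrimɛt].
But 'salt' keeps [d] in both environments ([nuzumadɔ], [nuzumad]), so there is no rule changing /d/ to [t] in isolation.
So /t/ is underlying, and a rule of intervocalic voicing — voiceless stops become voiced between vowels — gives [d].
From [varerat] the stem 'moon' is /varerat/; between vowels this yields [vareradɔ].

[vareradɔ]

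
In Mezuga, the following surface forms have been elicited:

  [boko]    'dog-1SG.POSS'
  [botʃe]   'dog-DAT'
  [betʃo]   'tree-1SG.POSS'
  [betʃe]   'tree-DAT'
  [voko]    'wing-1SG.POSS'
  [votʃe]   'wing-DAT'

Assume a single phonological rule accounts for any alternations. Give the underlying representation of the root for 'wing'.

/vok/

In [voko] and [votʃe] the final segment of 'wing' alternates: [k] ~ [tʃ].
If /tʃ/ were underlying and a rule turned it into [k] before the 1SG.POSS suffix, 'tree' would also alternate; but it has [tʃ] in both [betʃo] and [betʃe].
The alternation reflects palatalization before a front vowel: /k/ becomes palato-alveolar [tʃ] before a front vowel. /k/ is underlying.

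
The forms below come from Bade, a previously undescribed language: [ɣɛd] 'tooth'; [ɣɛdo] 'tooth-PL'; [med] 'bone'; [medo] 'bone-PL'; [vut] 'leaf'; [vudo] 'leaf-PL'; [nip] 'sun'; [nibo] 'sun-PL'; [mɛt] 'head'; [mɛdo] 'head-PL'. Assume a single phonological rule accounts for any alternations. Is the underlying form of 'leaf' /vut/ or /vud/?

The stem for 'leaf' ends in [t] in [vut] but [d] in [vudo].
Compare 'tooth', with invariant [d] in [ɣɛd] and [ɣɛdo]: an analysis with underlying /d/ and a rule producing [t] in isolation would wrongly predict alternation here too.
Therefore /t/ is basic and [d] is derived by intervocalic voicing (voiceless stops become voiced between vowels).

/vut/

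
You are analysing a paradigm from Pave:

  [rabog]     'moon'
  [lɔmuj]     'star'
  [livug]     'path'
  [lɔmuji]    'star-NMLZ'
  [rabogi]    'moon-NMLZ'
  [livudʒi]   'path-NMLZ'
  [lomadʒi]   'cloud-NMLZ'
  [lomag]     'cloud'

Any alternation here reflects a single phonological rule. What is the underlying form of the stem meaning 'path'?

/livudʒ/

'path' shows [g] ~ [dʒ] at the end of the stem ([livug] vs [livudʒi]).
Compare 'moon', with invariant [g] in [rabog] and [rabogi]: an analysis with underlying /g/ and a rule producing [dʒ] before the NMLZ suffix would wrongly predict alternation here too.
The alternation reflects depalatalization: palato-alveolar /dʒ/ becomes [g] when no front vowel follows. /dʒ/ is underlying.
So 'path' = /livudʒ/.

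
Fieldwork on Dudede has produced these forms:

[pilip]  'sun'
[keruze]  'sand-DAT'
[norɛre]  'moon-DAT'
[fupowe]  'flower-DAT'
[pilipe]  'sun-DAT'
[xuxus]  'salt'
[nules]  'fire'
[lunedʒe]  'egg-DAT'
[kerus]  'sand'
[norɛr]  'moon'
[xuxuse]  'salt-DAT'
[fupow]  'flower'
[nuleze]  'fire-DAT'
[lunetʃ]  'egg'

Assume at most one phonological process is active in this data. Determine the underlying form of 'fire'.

/nulez/

The root 'fire' surfaces as [nules] and [nuleze], with a stem-final [s] ~ [z] alternation.
But 'salt' keeps [s] in both environments ([xuxus], [xuxuse]), so there is no rule changing /s/ to [z] before the DAT suffix.
The underlying segment must be /z/; voiced obstruents become voiceless word-finally, yielding [s] there.
So 'fire' = /nulez/.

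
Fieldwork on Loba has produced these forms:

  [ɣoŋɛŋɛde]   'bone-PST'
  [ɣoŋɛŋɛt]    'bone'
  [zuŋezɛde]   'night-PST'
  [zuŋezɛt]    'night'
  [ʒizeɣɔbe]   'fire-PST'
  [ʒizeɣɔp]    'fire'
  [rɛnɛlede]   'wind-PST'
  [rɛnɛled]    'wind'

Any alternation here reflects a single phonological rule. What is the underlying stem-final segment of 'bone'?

In [ɣoŋɛŋɛde] and [ɣoŋɛŋɛt] the final segment of 'bone' alternates: [d] ~ [t].
But 'wind' keeps [d] in both environments ([rɛnɛlede], [rɛnɛled]), so there is no rule changing /d/ to [t] in isolation.
The alternation reflects intervocalic voicing: voiceless stops become voiced between vowels. /t/ is underlying.

/t/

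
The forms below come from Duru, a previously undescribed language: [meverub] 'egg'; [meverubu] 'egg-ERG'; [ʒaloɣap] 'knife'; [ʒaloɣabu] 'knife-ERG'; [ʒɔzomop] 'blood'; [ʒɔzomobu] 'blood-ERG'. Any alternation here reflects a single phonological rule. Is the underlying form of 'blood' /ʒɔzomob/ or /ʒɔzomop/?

/ʒɔzomop/

The root 'blood' surfaces as [ʒɔzomop] and [ʒɔzomobu], with a stem-final [p] ~ [b] alternation.
If /b/ were underlying and a rule turned it into [p] in isolation, 'egg' would also alternate; but it has [b] in both [meverub] and [meverubu].
So /p/ is underlying, and a rule of intervocalic voicing — voiceless stops become voiced between vowels — gives [b].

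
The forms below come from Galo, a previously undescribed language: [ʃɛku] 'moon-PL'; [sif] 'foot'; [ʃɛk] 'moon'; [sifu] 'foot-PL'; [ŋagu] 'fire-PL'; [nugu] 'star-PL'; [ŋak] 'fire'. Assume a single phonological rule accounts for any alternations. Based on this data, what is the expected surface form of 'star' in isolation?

[nuk]

'fire' shows [g] ~ [k] at the end of the stem ([ŋagu] vs [ŋak]).
The stem 'moon' ([ʃɛku], [ʃɛk]) shows [k] unchanged in both environments, so [k] cannot be basic with [g] derived before the PL suffix.
Therefore /g/ is basic and [k] is derived by word-final obstruent devoicing (voiced obstruents become voiceless word-finally).
From [nugu] the stem 'star' is /nug/; word-finally this yields [nuk].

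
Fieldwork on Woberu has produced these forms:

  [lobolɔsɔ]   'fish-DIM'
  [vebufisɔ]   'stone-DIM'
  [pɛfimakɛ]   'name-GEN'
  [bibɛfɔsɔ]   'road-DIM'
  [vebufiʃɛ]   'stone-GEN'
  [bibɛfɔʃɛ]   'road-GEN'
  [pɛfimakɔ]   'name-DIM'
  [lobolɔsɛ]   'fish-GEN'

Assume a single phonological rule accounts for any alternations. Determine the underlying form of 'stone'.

/vebufiʃ/

The root 'stone' surfaces as [vebufiʃɛ] and [vebufisɔ], with a stem-final [ʃ] ~ [s] alternation.
Compare 'fish', with invariant [s] in [lobolɔsɛ] and [lobolɔsɔ]: an analysis with underlying /s/ and a rule producing [ʃ] before the GEN suffix would wrongly predict alternation here too.
So /ʃ/ is underlying, and a rule of depalatalization — palato-alveolar /ʃ/ becomes [s] when no front vowel follows — gives [s].
The underlying form of 'stone' is therefore /vebufiʃ/.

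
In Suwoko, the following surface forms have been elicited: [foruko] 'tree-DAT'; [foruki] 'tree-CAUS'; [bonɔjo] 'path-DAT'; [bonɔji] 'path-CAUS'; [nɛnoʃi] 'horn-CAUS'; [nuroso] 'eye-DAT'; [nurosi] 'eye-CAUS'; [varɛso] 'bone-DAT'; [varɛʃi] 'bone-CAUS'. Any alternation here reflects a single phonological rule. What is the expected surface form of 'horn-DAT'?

'bone' shows [s] ~ [ʃ] at the end of the stem ([varɛso] vs [varɛʃi]).
The stem 'eye' ([nuroso], [nurosi]) shows [s] unchanged in both environments, so [s] cannot be basic with [ʃ] derived before the CAUS suffix.
The alternation reflects depalatalization: palato-alveolar /ʃ/ becomes [s] when no front vowel follows. /ʃ/ is underlying.
The one attested form of 'horn', [nɛnoʃi], shows underlying /nɛnoʃ/. Applying the same rule when no front vowel follows gives [nɛnoso].

[nɛnoso]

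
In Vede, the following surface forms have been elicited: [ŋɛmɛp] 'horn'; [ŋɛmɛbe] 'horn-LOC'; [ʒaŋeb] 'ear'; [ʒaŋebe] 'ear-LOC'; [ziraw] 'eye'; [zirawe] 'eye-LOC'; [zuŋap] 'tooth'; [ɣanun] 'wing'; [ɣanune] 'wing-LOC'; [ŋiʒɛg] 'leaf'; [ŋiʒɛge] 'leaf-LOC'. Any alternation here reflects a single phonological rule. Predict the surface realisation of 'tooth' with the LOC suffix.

'horn' shows [p] ~ [b] at the end of the stem ([ŋɛmɛp] vs [ŋɛmɛbe]).
Compare 'ear', with invariant [b] in [ʒaŋeb] and [ʒaŋebe]: an analysis with underlying /b/ and a rule producing [p] in isolation would wrongly predict alternation here too.
The underlying segment must be /p/; voiceless stops become voiced between vowels, yielding [b] there.
The one attested form of 'tooth', [zuŋap], shows underlying /zuŋap/. Applying the same rule between vowels gives [zuŋabe].

[zuŋabe]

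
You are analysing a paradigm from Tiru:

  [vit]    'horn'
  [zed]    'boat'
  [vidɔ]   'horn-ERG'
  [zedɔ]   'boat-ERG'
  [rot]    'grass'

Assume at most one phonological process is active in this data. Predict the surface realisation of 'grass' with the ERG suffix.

The stem for 'horn' ends in [t] in [vit] but [d] in [vidɔ].
The stem 'boat' ([zed], [zedɔ]) shows [d] unchanged in both environments, so [d] cannot be basic with [t] derived in isolation.
The underlying segment must be /t/; voiceless stops become voiced between vowels, yielding [d] there.
The one attested form of 'grass', [rot], shows underlying /rot/. Applying the same rule between vowels gives [rodɔ].

[rodɔ]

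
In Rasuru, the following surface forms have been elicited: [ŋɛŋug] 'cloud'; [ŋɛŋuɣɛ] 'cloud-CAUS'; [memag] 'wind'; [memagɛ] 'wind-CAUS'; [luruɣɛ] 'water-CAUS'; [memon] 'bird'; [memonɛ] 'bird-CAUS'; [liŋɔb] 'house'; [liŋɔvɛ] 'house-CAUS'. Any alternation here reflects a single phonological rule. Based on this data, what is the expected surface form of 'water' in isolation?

The stem for 'cloud' ends in [g] in [ŋɛŋug] but [ɣ] in [ŋɛŋuɣɛ].
The stem 'wind' ([memag], [memagɛ]) shows [g] unchanged in both environments, so [g] cannot be basic with [ɣ] derived before the CAUS suffix.
Therefore /ɣ/ is basic and [g] is derived by word-final hardening (voiced fricatives become stops word-finally).
The one attested form of 'water', [luruɣɛ], shows underlying /luruɣ/. Applying the same rule word-finally gives [lurug].

[lurug]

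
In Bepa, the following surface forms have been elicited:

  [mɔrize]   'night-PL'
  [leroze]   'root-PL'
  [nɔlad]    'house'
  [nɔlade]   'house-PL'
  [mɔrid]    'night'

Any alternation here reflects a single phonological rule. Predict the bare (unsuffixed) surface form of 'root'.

In [mɔrize] and [mɔrid] the final segment of 'night' alternates: [z] ~ [d].
If /d/ were underlying and a rule turned it into [z] before the PL suffix, 'house' would also alternate; but it has [d] in both [nɔlade] and [nɔlad].
The alternation reflects word-final hardening: voiced fricatives become stops word-finally. /z/ is underlying.
From [leroze] the stem 'root' is /leroz/; word-finally this yields [lerod].

[lerod]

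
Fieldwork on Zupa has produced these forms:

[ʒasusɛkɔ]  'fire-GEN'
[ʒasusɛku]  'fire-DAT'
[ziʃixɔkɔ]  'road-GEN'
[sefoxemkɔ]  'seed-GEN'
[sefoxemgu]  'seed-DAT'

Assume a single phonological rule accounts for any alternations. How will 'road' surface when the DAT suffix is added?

[ziʃixɔku]

The DAT morpheme has two allomorphs, [-gu] and [-ku].
The GEN suffix, which begins with [k], is invariant after every stem; so [k] is not altered by any rule here.
So the underlying form is /-gu/, and voiced stops become voiceless after a vowel.
After 'road', which ends in a vowel, the suffix surfaces as [-ku], giving [ziʃixɔku].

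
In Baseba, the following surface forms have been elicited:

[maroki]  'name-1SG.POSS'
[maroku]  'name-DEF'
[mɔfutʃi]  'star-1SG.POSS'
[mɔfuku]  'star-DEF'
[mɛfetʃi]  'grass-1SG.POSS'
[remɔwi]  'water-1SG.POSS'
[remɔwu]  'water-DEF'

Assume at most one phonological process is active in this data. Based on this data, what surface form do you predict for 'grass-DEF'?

[mɛfeku]

The stem for 'star' ends in [tʃ] in [mɔfutʃi] but [k] in [mɔfuku].
If /k/ were underlying and a rule turned it into [tʃ] before the 1SG.POSS suffix, 'name' would also alternate; but it has [k] in both [maroki] and [maroku].
Therefore /tʃ/ is basic and [k] is derived by depalatalization (palato-alveolar /tʃ/ becomes [k] when no front vowel follows).
From [mɛfetʃi] the stem 'grass' is /mɛfetʃ/; when no front vowel follows this yields [mɛfeku].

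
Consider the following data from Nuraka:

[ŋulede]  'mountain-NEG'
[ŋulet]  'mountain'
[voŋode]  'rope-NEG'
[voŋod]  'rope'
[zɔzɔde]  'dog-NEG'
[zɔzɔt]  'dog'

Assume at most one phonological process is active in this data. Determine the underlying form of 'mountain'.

/ŋulet/

In [ŋulede] and [ŋulet] the final segment of 'mountain' alternates: [d] ~ [t].
If /d/ were underlying and a rule turned it into [t] in isolation, 'rope' would also alternate; but it has [d] in both [voŋode] and [voŋod].
The underlying segment must be /t/; voiceless stops become voiced between vowels, yielding [d] there.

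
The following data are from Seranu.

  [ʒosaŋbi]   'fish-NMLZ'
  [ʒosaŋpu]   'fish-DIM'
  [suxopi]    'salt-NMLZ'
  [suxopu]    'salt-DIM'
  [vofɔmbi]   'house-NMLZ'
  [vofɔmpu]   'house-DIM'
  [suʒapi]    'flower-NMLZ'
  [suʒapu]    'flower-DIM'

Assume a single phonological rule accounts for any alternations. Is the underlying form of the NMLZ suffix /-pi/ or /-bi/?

/-bi/

The NMLZ morpheme has two allomorphs, [-bi] and [-pi].
The DIM suffix, which begins with [p], is invariant after every stem; so [p] is not altered by any rule here.
So the underlying form is /-bi/, and voiced stops become voiceless after a vowel.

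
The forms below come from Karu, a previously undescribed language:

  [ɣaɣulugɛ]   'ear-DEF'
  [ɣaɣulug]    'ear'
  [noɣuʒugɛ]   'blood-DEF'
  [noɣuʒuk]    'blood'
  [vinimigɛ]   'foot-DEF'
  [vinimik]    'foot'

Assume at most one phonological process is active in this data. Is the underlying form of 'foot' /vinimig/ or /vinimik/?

In [vinimigɛ] and [vinimik] the final segment of 'foot' alternates: [g] ~ [k].
The stem 'ear' ([ɣaɣulugɛ], [ɣaɣulug]) shows [g] unchanged in both environments, so [g] cannot be basic with [k] derived in isolation.
The underlying segment must be /k/; voiceless stops become voiced between vowels, yielding [g] there.

/vinimik/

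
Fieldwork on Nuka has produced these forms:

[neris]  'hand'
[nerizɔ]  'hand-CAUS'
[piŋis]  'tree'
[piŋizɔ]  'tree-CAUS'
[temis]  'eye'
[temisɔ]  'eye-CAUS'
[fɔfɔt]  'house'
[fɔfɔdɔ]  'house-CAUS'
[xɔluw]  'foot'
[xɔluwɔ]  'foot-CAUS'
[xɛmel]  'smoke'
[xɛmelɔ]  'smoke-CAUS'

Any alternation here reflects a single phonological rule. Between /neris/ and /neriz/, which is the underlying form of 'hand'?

In [neris] and [nerizɔ] the final segment of 'hand' alternates: [s] ~ [z].
If /s/ were underlying and a rule turned it into [z] before the CAUS suffix, 'eye' would also alternate; but it has [s] in both [temis] and [temisɔ].
So /z/ is underlying, and a rule of word-final obstruent devoicing — voiced obstruents become voiceless word-finally — gives [s].

/neriz/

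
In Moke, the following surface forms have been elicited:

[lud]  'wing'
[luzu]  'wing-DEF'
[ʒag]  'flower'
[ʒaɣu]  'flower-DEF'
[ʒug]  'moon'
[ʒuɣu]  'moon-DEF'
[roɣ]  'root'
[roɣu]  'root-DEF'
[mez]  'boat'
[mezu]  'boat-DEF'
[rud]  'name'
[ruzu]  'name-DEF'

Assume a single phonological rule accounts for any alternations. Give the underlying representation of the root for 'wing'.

/lud/

In [lud] and [luzu] the final segment of 'wing' alternates: [d] ~ [z].
But 'boat' keeps [z] in both environments ([mez], [mezu]), so there is no rule changing /z/ to [d] in isolation.
The alternation reflects intervocalic spirantization: voiced stops become fricatives between vowels. /d/ is underlying.
So 'wing' = /lud/.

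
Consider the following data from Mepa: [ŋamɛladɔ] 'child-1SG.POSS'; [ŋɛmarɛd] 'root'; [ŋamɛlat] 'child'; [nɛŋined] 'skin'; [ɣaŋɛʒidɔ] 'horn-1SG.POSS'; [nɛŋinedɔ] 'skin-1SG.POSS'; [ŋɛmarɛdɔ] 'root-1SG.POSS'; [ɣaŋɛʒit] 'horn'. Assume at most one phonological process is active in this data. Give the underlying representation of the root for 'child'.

/ŋamɛlat/

'child' shows [d] ~ [t] at the end of the stem ([ŋamɛladɔ] vs [ŋamɛlat]).
But 'skin' keeps [d] in both environments ([nɛŋinedɔ], [nɛŋined]), so there is no rule changing /d/ to [t] in isolation.
Therefore /t/ is basic and [d] is derived by intervocalic voicing (voiceless stops become voiced between vowels).
Hence 'child' is /ŋamɛlat/ underlyingly.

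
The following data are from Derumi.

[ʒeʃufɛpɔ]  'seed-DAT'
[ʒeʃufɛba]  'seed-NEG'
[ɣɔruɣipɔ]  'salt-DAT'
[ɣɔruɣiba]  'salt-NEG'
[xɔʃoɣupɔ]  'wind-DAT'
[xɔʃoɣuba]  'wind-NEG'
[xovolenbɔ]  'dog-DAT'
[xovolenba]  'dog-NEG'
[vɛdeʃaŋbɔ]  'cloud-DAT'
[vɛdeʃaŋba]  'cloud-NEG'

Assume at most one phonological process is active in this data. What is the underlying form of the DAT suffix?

/-pɔ/

The DAT suffix surfaces as [-bɔ] and [-pɔ], depending on the final segment of the stem.
The NEG suffix, which begins with [b], is invariant after every stem; so [b] is not altered by any rule here.
So the underlying form is /-pɔ/, and voiceless stops become voiced after a nasal.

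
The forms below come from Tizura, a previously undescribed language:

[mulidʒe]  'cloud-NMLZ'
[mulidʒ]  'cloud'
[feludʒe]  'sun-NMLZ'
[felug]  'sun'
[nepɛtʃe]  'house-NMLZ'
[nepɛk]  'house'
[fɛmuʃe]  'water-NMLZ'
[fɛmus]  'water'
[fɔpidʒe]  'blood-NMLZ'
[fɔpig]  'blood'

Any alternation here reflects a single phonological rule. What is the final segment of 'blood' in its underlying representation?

/g/

In [fɔpidʒe] and [fɔpig] the final segment of 'blood' alternates: [dʒ] ~ [g].
The stem 'cloud' ([mulidʒe], [mulidʒ]) shows [dʒ] unchanged in both environments, so [dʒ] cannot be basic with [g] derived in isolation.
Therefore /g/ is basic and [dʒ] is derived by palatalization before a front vowel (/k/, /g/ and /s/ become palato-alveolar [tʃ], [dʒ] and [ʃ] before a front vowel).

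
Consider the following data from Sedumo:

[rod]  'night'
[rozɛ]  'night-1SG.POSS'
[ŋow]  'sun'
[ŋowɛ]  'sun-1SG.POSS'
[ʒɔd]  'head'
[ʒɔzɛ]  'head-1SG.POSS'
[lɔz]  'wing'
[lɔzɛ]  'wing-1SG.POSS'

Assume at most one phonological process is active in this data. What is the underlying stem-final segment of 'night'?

The stem for 'night' ends in [d] in [rod] but [z] in [rozɛ].
But 'wing' keeps [z] in both environments ([lɔz], [lɔzɛ]), so there is no rule changing /z/ to [d] in isolation.
The underlying segment must be /d/; voiced stops become fricatives between vowels, yielding [z] there.

/d/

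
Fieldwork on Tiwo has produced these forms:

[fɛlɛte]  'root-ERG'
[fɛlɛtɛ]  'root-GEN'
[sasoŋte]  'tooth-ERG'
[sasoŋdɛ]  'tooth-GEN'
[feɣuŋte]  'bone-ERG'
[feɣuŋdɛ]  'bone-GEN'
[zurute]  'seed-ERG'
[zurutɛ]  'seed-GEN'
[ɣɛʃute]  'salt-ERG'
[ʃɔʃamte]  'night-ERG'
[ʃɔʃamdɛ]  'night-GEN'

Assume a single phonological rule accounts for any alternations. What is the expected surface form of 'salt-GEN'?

[ɣɛʃutɛ]

The GEN morpheme has two allomorphs, [-dɛ] and [-tɛ].
By contrast the ERG suffix keeps its initial [t] throughout — that segment must be underlying.
The GEN suffix is therefore /-dɛ/ underlyingly, with post-vocalic devoicing: voiced stops become voiceless after a vowel.
After 'salt', which ends in a vowel, the suffix surfaces as [-tɛ], giving [ɣɛʃutɛ].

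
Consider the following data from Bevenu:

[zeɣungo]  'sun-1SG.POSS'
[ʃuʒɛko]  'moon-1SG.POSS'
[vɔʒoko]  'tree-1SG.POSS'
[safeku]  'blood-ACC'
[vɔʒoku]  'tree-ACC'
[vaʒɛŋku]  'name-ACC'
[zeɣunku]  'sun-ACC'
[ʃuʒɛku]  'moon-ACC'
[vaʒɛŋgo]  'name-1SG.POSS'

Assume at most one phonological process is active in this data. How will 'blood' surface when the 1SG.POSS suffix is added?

The 1SG.POSS morpheme has two allomorphs, [-go] and [-ko].
By contrast the ACC suffix keeps its initial [k] throughout — that segment must be underlying.
The 1SG.POSS suffix is therefore /-go/ underlyingly, with post-vocalic devoicing: voiced stops become voiceless after a vowel.
After 'blood', which ends in a vowel, the suffix surfaces as [-ko], giving [safeko].

[safeko]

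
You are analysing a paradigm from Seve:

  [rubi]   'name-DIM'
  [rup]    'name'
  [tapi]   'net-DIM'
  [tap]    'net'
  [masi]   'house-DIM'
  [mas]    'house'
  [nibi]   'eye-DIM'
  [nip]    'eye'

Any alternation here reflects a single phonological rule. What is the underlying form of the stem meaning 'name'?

In [rubi] and [rup] the final segment of 'name' alternates: [b] ~ [p].
But 'net' keeps [p] in both environments ([tapi], [tap]), so there is no rule changing /p/ to [b] before the DIM suffix.
The underlying segment must be /b/; voiced obstruents become voiceless word-finally, yielding [p] there.
Hence 'name' is /rub/ underlyingly.

/rub/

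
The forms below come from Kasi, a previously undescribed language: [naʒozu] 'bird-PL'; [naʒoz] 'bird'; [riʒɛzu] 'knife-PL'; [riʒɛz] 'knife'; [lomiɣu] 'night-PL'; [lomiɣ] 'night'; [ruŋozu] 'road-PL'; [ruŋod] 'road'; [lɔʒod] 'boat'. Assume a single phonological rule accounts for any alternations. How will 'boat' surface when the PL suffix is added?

'road' shows [z] ~ [d] at the end of the stem ([ruŋozu] vs [ruŋod]).
Compare 'knife', with invariant [z] in [riʒɛzu] and [riʒɛz]: an analysis with underlying /z/ and a rule producing [d] in isolation would wrongly predict alternation here too.
So /d/ is underlying, and a rule of intervocalic spirantization — voiced stops become fricatives between vowels — gives [z].
From [lɔʒod] the stem 'boat' is /lɔʒod/; between vowels this yields [lɔʒozu].

[lɔʒozu]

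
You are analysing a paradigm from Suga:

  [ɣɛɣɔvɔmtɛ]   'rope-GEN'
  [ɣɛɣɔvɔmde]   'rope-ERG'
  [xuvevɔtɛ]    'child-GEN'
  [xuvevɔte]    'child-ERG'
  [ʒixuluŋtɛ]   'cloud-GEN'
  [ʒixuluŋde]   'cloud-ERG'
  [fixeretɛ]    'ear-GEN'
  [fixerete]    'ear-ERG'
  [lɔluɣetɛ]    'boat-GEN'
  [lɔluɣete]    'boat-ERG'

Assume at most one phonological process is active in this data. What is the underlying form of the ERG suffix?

/-de/

The ERG morpheme has two allomorphs, [-de] and [-te].
The GEN suffix, which begins with [t], is invariant after every stem; so [t] is not altered by any rule here.
The ERG suffix is therefore /-de/ underlyingly, with post-vocalic devoicing: voiced stops become voiceless after a vowel.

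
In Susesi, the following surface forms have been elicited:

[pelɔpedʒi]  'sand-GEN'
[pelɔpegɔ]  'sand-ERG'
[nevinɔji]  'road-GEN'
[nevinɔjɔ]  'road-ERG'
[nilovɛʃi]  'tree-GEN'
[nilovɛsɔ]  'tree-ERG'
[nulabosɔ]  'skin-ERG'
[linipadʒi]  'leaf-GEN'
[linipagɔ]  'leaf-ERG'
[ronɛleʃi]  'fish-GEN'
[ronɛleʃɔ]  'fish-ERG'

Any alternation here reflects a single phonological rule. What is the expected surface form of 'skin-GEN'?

[nulaboʃi]

'tree' shows [ʃ] ~ [s] at the end of the stem ([nilovɛʃi] vs [nilovɛsɔ]).
The stem 'fish' ([ronɛleʃi], [ronɛleʃɔ]) shows [ʃ] unchanged in both environments, so [ʃ] cannot be basic with [s] derived before the ERG suffix.
Therefore /s/ is basic and [ʃ] is derived by palatalization before a front vowel (/g/ and /s/ become palato-alveolar [dʒ] and [ʃ] before a front vowel).
The one attested form of 'skin', [nulabosɔ], shows underlying /nulabos/. Applying the same rule before a front vowel gives [nulaboʃi].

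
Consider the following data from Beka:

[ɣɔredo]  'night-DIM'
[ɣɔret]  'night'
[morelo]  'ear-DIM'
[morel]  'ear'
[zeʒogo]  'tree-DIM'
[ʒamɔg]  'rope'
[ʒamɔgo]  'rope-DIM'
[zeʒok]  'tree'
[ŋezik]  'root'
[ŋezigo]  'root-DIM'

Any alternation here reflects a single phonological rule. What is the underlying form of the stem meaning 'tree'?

/zeʒok/

The root 'tree' surfaces as [zeʒogo] and [zeʒok], with a stem-final [g] ~ [k] alternation.
The stem 'rope' ([ʒamɔgo], [ʒamɔg]) shows [g] unchanged in both environments, so [g] cannot be basic with [k] derived in isolation.
Therefore /k/ is basic and [g] is derived by intervocalic voicing (voiceless stops become voiced between vowels).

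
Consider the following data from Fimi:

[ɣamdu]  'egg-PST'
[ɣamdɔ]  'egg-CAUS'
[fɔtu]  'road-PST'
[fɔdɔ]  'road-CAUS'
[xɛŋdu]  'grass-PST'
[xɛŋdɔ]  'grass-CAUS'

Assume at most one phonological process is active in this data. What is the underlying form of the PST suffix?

/-tu/

The PST morpheme has two allomorphs, [-du] and [-tu].
The CAUS suffix, which begins with [d], is invariant after every stem; so [d] is not altered by any rule here.
So the underlying form is /-tu/, and voiceless stops become voiced after a nasal.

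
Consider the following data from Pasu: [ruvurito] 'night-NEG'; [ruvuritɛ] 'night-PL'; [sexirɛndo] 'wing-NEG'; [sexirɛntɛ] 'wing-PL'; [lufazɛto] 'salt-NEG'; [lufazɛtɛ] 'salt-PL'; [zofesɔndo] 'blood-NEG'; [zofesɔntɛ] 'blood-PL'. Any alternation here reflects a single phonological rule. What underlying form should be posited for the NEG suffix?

/-do/

The NEG suffix surfaces as [-do] and [-to], depending on the final segment of the stem.
The PL suffix, which begins with [t], is invariant after every stem; so [t] is not altered by any rule here.
The NEG suffix is therefore /-do/ underlyingly, with post-vocalic devoicing: voiced stops become voiceless after a vowel.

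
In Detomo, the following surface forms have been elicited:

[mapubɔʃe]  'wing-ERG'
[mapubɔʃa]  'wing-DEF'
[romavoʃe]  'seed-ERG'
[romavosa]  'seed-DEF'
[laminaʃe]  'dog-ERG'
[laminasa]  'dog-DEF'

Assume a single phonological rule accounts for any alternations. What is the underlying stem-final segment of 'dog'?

'dog' shows [ʃ] ~ [s] at the end of the stem ([laminaʃe] vs [laminasa]).
Compare 'wing', with invariant [ʃ] in [mapubɔʃe] and [mapubɔʃa]: an analysis with underlying /ʃ/ and a rule producing [s] before the DEF suffix would wrongly predict alternation here too.
The alternation reflects palatalization before a front vowel: /s/ becomes palato-alveolar [ʃ] before a front vowel. /s/ is underlying.

/s/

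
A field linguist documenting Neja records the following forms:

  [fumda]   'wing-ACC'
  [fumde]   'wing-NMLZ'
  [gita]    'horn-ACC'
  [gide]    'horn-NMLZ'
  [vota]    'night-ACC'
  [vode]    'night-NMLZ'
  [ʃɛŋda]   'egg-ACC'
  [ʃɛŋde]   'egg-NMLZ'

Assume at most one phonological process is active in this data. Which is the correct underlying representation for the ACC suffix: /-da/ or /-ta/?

The ACC morpheme has two allomorphs, [-da] and [-ta].
The NMLZ suffix, which begins with [d], is invariant after every stem; so [d] is not altered by any rule here.
The ACC suffix is therefore /-ta/ underlyingly, with post-nasal voicing: voiceless stops become voiced after a nasal.

/-ta/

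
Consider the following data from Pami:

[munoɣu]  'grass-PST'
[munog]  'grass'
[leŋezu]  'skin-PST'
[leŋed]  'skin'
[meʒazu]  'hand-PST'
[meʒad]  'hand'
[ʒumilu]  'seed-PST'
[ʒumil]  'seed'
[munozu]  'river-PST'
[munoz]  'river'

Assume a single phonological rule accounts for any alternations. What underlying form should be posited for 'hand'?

/meʒad/

In [meʒazu] and [meʒad] the final segment of 'hand' alternates: [z] ~ [d].
The stem 'river' ([munozu], [munoz]) shows [z] unchanged in both environments, so [z] cannot be basic with [d] derived in isolation.
So /d/ is underlying, and a rule of intervocalic spirantization — voiced stops become fricatives between vowels — gives [z].
So 'hand' = /meʒad/.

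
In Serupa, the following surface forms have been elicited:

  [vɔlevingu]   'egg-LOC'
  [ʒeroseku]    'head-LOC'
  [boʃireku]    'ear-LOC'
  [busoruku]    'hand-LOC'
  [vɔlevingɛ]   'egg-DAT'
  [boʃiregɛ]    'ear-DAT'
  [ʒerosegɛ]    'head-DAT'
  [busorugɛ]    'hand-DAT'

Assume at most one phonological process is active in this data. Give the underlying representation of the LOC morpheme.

/-ku/

The LOC suffix surfaces as [-gu] and [-ku], depending on the final segment of the stem.
The DAT suffix, which begins with [g], is invariant after every stem; so [g] is not altered by any rule here.
The LOC suffix is therefore /-ku/ underlyingly, with post-nasal voicing: voiceless stops become voiced after a nasal.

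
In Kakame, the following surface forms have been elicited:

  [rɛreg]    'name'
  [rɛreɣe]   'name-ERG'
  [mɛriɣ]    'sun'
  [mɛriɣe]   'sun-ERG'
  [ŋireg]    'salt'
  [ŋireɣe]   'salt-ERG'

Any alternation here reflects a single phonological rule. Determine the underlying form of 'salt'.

/ŋireg/

'salt' shows [g] ~ [ɣ] at the end of the stem ([ŋireg] vs [ŋireɣe]).
But 'sun' keeps [ɣ] in both environments ([mɛriɣ], [mɛriɣe]), so there is no rule changing /ɣ/ to [g] in isolation.
So /g/ is underlying, and a rule of intervocalic spirantization — voiced stops become fricatives between vowels — gives [ɣ].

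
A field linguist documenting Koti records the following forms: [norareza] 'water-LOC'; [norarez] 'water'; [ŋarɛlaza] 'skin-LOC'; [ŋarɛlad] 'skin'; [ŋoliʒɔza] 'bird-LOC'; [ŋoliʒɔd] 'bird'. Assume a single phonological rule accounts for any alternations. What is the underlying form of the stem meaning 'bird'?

/ŋoliʒɔd/

'bird' shows [z] ~ [d] at the end of the stem ([ŋoliʒɔza] vs [ŋoliʒɔd]).
But 'water' keeps [z] in both environments ([norareza], [norarez]), so there is no rule changing /z/ to [d] in isolation.
The alternation reflects intervocalic spirantization: voiced stops become fricatives between vowels. /d/ is underlying.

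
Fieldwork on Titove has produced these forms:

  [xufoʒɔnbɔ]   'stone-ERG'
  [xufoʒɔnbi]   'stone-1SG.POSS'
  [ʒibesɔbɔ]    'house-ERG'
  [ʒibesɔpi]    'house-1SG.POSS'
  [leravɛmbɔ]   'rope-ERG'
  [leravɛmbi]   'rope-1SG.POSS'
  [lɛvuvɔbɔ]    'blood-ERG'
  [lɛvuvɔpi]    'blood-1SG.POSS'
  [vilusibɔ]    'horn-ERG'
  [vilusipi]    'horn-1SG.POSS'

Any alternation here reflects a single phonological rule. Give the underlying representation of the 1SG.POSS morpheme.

The 1SG.POSS suffix surfaces as [-bi] and [-pi], depending on the final segment of the stem.
By contrast the ERG suffix keeps its initial [b] throughout — that segment must be underlying.
So the underlying form is /-pi/, and voiceless stops become voiced after a nasal.

/-pi/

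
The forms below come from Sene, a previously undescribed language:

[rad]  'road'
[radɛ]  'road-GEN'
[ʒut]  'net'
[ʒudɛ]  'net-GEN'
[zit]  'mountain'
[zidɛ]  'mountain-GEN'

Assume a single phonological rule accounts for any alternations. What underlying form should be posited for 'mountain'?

/zit/

The stem for 'mountain' ends in [t] in [zit] but [d] in [zidɛ].
If /d/ were underlying and a rule turned it into [t] in isolation, 'road' would also alternate; but it has [d] in both [rad] and [radɛ].
The alternation reflects intervocalic voicing: voiceless stops become voiced between vowels. /t/ is underlying.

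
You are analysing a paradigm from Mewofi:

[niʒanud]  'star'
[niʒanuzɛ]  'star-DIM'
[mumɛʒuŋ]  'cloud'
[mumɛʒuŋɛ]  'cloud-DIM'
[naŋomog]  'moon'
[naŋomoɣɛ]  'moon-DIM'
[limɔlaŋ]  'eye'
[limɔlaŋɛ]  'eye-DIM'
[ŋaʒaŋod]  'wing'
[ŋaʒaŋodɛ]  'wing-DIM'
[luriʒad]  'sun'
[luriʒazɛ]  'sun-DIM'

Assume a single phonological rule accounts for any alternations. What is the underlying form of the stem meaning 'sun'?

/luriʒaz/

'sun' shows [d] ~ [z] at the end of the stem ([luriʒad] vs [luriʒazɛ]).
Compare 'wing', with invariant [d] in [ŋaʒaŋod] and [ŋaʒaŋodɛ]: an analysis with underlying /d/ and a rule producing [z] before the DIM suffix would wrongly predict alternation here too.
So /z/ is underlying, and a rule of word-final hardening — voiced fricatives become stops word-finally — gives [d].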